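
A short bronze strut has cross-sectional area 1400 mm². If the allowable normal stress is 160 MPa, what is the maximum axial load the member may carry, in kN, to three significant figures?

224 kN

P_max = σ_allow · A = 160 · 1400 = 224000 N = 224 kN.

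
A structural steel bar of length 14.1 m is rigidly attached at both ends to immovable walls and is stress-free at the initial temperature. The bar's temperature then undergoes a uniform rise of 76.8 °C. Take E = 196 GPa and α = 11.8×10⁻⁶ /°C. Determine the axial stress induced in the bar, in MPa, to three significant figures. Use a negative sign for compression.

-178 MPa

Free thermal expansion αLΔT = 11.8e-6 · 14100 · 76.8 = 12.78 mm.
The walls impose strain ε = −(12.78)/14100 = -9.0624e-04; σ = Eε = 196000 · -9.0624e-04 = -177.6 MPa.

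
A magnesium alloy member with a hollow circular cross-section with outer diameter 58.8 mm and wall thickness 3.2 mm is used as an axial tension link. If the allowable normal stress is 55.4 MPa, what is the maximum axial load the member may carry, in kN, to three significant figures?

A = 559 mm².
P_max = σ_allow · A = 55.4 · 559 = 30970 N = 30.97 kN.

31.0 kN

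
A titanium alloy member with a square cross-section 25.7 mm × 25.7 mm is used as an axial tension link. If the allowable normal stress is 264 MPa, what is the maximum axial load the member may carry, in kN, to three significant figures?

A = 660.5 mm².
P_max = σ_allow · A = 264 · 660.5 = 174400 N = 174.4 kN.

174 kN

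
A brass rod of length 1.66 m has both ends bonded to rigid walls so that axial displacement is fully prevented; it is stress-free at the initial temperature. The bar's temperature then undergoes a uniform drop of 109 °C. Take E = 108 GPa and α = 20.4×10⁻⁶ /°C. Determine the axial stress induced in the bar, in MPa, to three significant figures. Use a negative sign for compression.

240 MPa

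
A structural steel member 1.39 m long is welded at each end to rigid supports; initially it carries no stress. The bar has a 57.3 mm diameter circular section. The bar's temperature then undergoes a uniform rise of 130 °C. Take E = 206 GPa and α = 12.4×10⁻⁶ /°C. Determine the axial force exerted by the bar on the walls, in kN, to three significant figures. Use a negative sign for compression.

Free thermal expansion αLΔT = 12.4e-6 · 1390 · 130 = 2.241 mm.
The walls impose strain ε = −(2.241)/1390 = -1.6120e-03; σ = Eε = 206000 · -1.6120e-03 = -332.1 MPa.
Wall reaction R = σ·A = -332.1·2579 = -856300 N = -856.3 kN.

-856 kN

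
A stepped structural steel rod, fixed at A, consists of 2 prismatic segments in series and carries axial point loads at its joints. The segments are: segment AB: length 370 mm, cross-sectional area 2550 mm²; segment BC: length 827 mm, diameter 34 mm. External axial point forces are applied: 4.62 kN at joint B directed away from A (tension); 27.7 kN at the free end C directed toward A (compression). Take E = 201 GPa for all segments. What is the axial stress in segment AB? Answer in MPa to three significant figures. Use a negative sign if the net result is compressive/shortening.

-9.05 MPa

Internal axial forces (sectioning from the free end, tension +): N_BC = -27.7 kN, N_AB = -23.08 kN.
σ_AB = N_AB/A_AB = -23080/2550 = -9.051 MPa.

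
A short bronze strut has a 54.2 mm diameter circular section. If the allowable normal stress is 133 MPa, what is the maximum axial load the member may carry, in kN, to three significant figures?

307 kN

A = 2307 mm².
P_max = σ_allow · A = 133 · 2307 = 306900 N = 306.9 kN.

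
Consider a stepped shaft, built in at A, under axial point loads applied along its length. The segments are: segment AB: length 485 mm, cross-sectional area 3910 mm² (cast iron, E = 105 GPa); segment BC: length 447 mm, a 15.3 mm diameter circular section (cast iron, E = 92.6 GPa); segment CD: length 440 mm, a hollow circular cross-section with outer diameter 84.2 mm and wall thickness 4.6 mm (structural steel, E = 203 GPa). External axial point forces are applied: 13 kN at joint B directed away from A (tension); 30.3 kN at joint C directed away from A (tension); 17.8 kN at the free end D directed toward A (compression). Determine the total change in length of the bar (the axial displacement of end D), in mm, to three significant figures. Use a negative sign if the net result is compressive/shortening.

0.325 mm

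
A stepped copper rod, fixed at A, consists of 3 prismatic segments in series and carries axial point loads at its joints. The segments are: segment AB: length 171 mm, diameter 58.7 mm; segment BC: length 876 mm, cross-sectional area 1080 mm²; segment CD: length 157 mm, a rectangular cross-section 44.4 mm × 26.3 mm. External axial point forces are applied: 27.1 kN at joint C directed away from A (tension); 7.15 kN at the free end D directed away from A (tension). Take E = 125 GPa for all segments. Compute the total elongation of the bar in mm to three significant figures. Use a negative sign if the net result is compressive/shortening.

0.247 mm

Internal axial forces (sectioning from the free end, tension +): N_CD = 7.15 kN, N_BC = 34.25 kN, N_AB = 34.25 kN.
A_AB = 2706 mm².
A_CD = 1168 mm².
δ_AB = 34250·171/(2706·125000) = 0.01731 mm
δ_BC = 34250·876/(1080·125000) = 0.2222 mm
δ_CD = 7150·157/(1168·125000) = 0.007691 mm
δ = Σδ_i = 0.2472 mm.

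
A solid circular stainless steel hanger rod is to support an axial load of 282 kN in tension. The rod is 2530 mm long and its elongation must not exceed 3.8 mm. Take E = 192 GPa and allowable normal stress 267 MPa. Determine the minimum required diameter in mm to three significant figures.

Required area A ≥ P/σ_allow = 282000/267 = 1056 mm².
For a solid circular section, d ≥ √(4A/π) = 36.67 mm.
Elongation limit: A ≥ PL/(Eδ_allow) = 282000·2530/(192000·3.8) = 977.9 mm² ⇒ d ≥ 35.29 mm.
The stress limit governs.

36.7 mm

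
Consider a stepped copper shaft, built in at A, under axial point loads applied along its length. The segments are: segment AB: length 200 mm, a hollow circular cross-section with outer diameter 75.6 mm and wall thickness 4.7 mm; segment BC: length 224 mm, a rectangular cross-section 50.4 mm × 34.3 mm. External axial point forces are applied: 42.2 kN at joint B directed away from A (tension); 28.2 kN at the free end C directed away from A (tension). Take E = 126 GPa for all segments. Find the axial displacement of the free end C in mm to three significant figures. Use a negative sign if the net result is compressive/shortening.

0.136 mm

Internal axial forces (sectioning from the free end, tension +): N_BC = 28.2 kN, N_AB = 70.4 kN.
A_AB = 1047 mm².
A_BC = 1729 mm².
δ_AB = 70400·200/(1047·126000) = 0.1067 mm
δ_BC = 28200·224/(1729·126000) = 0.029 mm
δ = Σδ_i = 0.1357 mm.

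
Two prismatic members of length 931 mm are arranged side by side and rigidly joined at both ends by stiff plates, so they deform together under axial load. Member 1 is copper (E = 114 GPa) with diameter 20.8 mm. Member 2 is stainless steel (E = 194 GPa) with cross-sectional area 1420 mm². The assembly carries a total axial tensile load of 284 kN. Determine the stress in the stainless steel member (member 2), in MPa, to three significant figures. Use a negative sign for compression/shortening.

A_1 = 339.8 mm².
Equal strain + equilibrium ⇒ each member carries load in proportion to AE: A₁E₁ = 38740000 N, A₂E₂ = 275500000 N, ΣAE = 314200000 N.
σ₂ = P·E₂/ΣAE = 284000·194000/314200000 = 175.3 MPa.

175 MPa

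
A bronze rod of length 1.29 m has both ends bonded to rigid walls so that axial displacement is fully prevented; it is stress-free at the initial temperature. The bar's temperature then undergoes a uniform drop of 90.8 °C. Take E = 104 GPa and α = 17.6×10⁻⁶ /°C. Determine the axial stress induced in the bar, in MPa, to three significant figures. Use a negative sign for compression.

Free thermal expansion αLΔT = 17.6e-6 · 1290 · -90.8 = -2.062 mm.
The walls impose strain ε = −(-2.062)/1290 = 1.5981e-03; σ = Eε = 104000 · 1.5981e-03 = 166.2 MPa.

166 MPa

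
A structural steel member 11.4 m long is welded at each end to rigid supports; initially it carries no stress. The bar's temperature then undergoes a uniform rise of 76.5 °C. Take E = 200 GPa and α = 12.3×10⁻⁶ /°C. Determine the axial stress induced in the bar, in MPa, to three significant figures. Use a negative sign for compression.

-188 MPa

Free thermal expansion αLΔT = 12.3e-6 · 11400 · 76.5 = 10.73 mm.
The walls impose strain ε = −(10.73)/11400 = -9.4095e-04; σ = Eε = 200000 · -9.4095e-04 = -188.2 MPa.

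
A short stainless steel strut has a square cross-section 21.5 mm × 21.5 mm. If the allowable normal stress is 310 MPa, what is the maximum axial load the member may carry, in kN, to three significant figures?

A = 462.2 mm².
P_max = σ_allow · A = 310 · 462.2 = 143300 N = 143.3 kN.

143 kN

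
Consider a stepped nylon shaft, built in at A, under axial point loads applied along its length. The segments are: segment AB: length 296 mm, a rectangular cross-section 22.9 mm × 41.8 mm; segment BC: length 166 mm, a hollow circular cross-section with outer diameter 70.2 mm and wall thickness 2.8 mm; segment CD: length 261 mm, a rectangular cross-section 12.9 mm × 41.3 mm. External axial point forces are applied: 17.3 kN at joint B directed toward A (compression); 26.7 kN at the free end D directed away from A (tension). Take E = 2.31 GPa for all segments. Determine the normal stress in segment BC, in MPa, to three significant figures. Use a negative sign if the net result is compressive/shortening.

45.0 MPa

Internal axial forces (sectioning from the free end, tension +): N_CD = 26.7 kN, N_BC = 26.7 kN, N_AB = 9.4 kN.
A_BC = 592.9 mm².
σ_BC = N_BC/A_BC = 26700/592.9 = 45.03 MPa.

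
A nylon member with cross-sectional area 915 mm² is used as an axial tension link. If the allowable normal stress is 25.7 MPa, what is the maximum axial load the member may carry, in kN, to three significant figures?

P_max = σ_allow · A = 25.7 · 915 = 23520 N = 23.52 kN.

23.5 kN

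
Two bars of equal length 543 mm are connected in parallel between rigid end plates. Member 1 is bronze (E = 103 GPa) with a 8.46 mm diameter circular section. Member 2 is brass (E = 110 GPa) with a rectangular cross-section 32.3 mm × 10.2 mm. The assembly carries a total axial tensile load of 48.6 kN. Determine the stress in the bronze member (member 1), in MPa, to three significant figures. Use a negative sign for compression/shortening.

A_1 = 56.21 mm².
A_2 = 329.5 mm².
Equal strain + equilibrium ⇒ each member carries load in proportion to AE: A₁E₁ = 5790000 N, A₂E₂ = 36240000 N, ΣAE = 42030000 N.
σ₁ = P·E₁/ΣAE = 48600·103000/42030000 = 119.1 MPa.

119 MPa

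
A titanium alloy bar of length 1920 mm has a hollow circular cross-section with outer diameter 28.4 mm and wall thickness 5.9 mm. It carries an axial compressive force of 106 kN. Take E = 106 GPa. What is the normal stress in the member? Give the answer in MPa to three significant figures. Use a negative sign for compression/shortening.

A = 417 mm².
σ = N/A = -106000/417 = -254.2 MPa.

-254 MPa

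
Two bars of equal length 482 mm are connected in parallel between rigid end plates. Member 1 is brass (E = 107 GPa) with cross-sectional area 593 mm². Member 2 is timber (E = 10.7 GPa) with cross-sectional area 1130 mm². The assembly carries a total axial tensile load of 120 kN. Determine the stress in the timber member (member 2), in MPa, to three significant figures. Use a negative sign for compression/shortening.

17.0 MPa

Equal strain + equilibrium ⇒ each member carries load in proportion to AE: A₁E₁ = 63450000 N, A₂E₂ = 12090000 N, ΣAE = 75540000 N.
σ₂ = P·E₂/ΣAE = 120000·10700/75540000 = 17 MPa.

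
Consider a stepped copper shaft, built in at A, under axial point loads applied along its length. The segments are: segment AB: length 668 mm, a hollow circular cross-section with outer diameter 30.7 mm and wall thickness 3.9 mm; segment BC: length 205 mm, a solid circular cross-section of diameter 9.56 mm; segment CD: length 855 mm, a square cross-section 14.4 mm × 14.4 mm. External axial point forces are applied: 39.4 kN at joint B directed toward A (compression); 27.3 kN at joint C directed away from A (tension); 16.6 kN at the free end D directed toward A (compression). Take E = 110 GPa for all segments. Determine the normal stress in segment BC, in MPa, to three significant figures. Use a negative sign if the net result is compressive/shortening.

Internal axial forces (sectioning from the free end, tension +): N_CD = -16.6 kN, N_BC = 10.7 kN, N_AB = -28.7 kN.
A_BC = 71.78 mm².
σ_BC = N_BC/A_BC = 10700/71.78 = 149.1 MPa.

149 MPa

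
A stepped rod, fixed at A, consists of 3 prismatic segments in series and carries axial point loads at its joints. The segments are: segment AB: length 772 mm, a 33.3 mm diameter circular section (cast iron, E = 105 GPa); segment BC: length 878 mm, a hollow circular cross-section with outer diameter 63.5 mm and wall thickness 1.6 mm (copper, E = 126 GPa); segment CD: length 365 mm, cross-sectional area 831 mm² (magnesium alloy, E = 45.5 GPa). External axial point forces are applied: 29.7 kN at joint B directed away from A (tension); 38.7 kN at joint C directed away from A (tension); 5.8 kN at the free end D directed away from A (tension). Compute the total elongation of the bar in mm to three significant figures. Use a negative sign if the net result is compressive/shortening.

1.68 mm

Internal axial forces (sectioning from the free end, tension +): N_CD = 5.8 kN, N_BC = 44.5 kN, N_AB = 74.2 kN.
A_AB = 870.9 mm².
A_BC = 311.1 mm².
δ_AB = 74200·772/(870.9·105000) = 0.6264 mm
δ_BC = 44500·878/(311.1·126000) = 0.9966 mm
δ_CD = 5800·365/(831·45500) = 0.05599 mm
δ = Σδ_i = 1.679 mm.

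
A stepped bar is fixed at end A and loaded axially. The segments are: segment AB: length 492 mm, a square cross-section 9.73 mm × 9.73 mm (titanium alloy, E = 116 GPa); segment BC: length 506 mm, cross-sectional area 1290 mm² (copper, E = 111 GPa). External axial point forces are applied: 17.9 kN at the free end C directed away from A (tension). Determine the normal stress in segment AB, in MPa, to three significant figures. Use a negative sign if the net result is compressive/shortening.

189 MPa

Internal axial forces (sectioning from the free end, tension +): N_BC = 17.9 kN, N_AB = 17.9 kN.
A_AB = 94.67 mm².
σ_AB = N_AB/A_AB = 17900/94.67 = 189.1 MPa.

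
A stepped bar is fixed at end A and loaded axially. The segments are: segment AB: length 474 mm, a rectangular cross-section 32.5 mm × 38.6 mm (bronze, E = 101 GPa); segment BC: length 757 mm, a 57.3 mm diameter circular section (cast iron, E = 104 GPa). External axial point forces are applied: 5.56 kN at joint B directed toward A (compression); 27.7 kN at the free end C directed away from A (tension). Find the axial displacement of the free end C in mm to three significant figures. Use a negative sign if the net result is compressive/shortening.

0.161 mm

Internal axial forces (sectioning from the free end, tension +): N_BC = 27.7 kN, N_AB = 22.14 kN.
A_AB = 1254 mm².
A_BC = 2579 mm².
δ_AB = 22140·474/(1254·101000) = 0.08283 mm
δ_BC = 27700·757/(2579·104000) = 0.07819 mm
δ = Σδ_i = 0.161 mm.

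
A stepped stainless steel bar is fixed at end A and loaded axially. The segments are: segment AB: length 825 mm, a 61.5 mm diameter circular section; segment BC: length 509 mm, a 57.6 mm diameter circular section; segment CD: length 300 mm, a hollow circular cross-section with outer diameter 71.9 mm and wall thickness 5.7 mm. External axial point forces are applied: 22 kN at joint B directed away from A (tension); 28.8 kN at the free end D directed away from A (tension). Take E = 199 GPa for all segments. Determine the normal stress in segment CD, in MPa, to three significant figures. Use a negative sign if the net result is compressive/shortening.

24.3 MPa

Internal axial forces (sectioning from the free end, tension +): N_CD = 28.8 kN, N_BC = 28.8 kN, N_AB = 50.8 kN.
A_CD = 1185 mm².
σ_CD = N_CD/A_CD = 28800/1185 = 24.29 MPa.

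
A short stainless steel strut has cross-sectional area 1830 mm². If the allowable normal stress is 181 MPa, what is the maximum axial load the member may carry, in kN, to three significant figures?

331 kN

P_max = σ_allow · A = 181 · 1830 = 331200 N = 331.2 kN.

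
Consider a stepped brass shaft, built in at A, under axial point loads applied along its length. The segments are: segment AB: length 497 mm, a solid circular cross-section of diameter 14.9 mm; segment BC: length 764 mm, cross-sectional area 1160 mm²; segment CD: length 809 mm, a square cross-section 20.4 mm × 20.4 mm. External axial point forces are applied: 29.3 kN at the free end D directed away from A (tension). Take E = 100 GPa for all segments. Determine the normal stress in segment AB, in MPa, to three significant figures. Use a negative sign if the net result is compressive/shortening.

Internal axial forces (sectioning from the free end, tension +): N_CD = 29.3 kN, N_BC = 29.3 kN, N_AB = 29.3 kN.
A_AB = 174.4 mm².
σ_AB = N_AB/A_AB = 29300/174.4 = 168 MPa.

168 MPa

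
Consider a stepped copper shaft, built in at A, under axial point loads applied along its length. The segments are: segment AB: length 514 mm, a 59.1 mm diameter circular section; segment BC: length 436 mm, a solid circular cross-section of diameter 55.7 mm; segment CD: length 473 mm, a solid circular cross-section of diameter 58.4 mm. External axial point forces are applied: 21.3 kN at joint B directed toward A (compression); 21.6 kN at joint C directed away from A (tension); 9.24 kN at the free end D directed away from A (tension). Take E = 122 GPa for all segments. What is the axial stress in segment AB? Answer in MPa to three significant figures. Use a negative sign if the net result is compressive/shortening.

3.48 MPa

Internal axial forces (sectioning from the free end, tension +): N_CD = 9.24 kN, N_BC = 30.84 kN, N_AB = 9.54 kN.
A_AB = 2743 mm².
σ_AB = N_AB/A_AB = 9540/2743 = 3.478 MPa.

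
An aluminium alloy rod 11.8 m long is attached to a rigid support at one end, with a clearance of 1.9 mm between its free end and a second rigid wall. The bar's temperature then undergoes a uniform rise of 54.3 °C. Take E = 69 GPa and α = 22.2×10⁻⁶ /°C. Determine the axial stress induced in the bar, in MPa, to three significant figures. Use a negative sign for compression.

Free thermal expansion αLΔT = 22.2e-6 · 11800 · 54.3 = 14.22 mm.
The walls engage after the gap closes; constrained expansion = 14.22 − 1.9 = 12.32 mm.
The walls impose strain ε = −(12.32)/11800 = -1.0444e-03; σ = Eε = 69000 · -1.0444e-03 = -72.07 MPa.

-72.1 MPa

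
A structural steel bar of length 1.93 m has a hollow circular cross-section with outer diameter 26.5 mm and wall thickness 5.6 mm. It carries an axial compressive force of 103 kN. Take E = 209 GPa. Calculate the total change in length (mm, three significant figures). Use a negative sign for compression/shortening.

A = 367.7 mm².
δ_mech = NL/(AE) = -103000·1930/(367.7·209000) = -2.587 mm.

-2.59 mm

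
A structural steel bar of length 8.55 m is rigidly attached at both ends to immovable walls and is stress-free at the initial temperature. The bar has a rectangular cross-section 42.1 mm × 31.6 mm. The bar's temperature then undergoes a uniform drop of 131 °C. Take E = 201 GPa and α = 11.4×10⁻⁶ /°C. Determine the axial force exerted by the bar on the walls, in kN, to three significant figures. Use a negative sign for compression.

399 kN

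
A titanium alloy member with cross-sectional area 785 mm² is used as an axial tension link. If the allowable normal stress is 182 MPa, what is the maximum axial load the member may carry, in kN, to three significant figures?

P_max = σ_allow · A = 182 · 785 = 142900 N = 142.9 kN.

143 kN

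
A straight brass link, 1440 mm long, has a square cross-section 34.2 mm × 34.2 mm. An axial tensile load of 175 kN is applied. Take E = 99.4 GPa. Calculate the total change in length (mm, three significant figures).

A = 1170 mm².
δ_mech = NL/(AE) = 175000·1440/(1170·99400) = 2.168 mm.

2.17 mm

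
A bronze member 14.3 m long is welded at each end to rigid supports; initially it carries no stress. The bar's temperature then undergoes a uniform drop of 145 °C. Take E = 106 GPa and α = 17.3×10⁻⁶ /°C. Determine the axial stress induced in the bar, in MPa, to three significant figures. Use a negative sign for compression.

266 MPa

Free thermal expansion αLΔT = 17.3e-6 · 14300 · -145 = -35.87 mm.
The walls impose strain ε = −(-35.87)/14300 = 2.5085e-03; σ = Eε = 106000 · 2.5085e-03 = 265.9 MPa.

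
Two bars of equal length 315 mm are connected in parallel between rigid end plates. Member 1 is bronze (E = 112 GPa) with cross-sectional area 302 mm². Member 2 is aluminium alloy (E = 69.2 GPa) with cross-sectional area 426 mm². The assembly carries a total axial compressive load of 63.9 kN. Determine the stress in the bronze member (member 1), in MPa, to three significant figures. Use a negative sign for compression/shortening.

-113 MPa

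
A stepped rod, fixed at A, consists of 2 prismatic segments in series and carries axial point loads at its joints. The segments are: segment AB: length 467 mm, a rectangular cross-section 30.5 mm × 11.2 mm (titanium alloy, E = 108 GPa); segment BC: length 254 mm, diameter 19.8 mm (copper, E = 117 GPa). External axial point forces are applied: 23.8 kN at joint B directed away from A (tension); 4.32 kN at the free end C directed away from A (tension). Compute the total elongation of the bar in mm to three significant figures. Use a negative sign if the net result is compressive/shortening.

0.386 mm

Internal axial forces (sectioning from the free end, tension +): N_BC = 4.32 kN, N_AB = 28.12 kN.
A_AB = 341.6 mm².
A_BC = 307.9 mm².
δ_AB = 28120·467/(341.6·108000) = 0.356 mm
δ_BC = 4320·254/(307.9·117000) = 0.03046 mm
δ = Σδ_i = 0.3864 mm.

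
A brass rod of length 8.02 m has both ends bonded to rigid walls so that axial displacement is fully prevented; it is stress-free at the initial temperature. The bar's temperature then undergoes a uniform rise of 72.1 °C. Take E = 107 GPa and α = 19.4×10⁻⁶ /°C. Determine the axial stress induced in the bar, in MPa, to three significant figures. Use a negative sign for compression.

Free thermal expansion αLΔT = 19.4e-6 · 8020 · 72.1 = 11.22 mm.
The walls impose strain ε = −(11.22)/8020 = -1.3987e-03; σ = Eε = 107000 · -1.3987e-03 = -149.7 MPa.

-150 MPa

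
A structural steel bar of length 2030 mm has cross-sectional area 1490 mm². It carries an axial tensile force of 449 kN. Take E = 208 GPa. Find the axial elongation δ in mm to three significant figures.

δ_mech = NL/(AE) = 449000·2030/(1490·208000) = 2.941 mm.

2.94 mm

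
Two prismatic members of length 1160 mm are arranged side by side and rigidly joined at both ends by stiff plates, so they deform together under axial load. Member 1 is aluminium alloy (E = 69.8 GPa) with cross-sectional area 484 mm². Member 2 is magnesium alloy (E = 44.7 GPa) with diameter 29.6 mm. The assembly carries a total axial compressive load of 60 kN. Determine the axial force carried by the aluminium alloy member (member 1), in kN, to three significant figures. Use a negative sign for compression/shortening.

-31.4 kN

A_2 = 688.1 mm².
Equal strain + equilibrium ⇒ each member carries load in proportion to AE: A₁E₁ = 33780000 N, A₂E₂ = 30760000 N, ΣAE = 64540000 N.
F₁ = P·A₁E₁/ΣAE = -60000·33780000/64540000 = -31410 N.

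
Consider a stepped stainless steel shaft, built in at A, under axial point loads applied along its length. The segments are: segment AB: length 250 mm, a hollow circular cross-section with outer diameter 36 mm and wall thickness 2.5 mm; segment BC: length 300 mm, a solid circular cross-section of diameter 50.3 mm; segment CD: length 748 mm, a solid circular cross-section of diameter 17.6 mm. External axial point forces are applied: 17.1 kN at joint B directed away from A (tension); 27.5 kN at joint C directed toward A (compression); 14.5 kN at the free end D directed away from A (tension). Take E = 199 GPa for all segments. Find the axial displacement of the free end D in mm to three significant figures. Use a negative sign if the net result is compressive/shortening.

0.234 mm

Internal axial forces (sectioning from the free end, tension +): N_CD = 14.5 kN, N_BC = -13 kN, N_AB = 4.1 kN.
A_AB = 263.1 mm².
A_BC = 1987 mm².
A_CD = 243.3 mm².
δ_AB = 4100·250/(263.1·199000) = 0.01958 mm
δ_BC = -13000·300/(1987·199000) = -0.009862 mm
δ_CD = 14500·748/(243.3·199000) = 0.224 mm
δ = Σδ_i = 0.2337 mm.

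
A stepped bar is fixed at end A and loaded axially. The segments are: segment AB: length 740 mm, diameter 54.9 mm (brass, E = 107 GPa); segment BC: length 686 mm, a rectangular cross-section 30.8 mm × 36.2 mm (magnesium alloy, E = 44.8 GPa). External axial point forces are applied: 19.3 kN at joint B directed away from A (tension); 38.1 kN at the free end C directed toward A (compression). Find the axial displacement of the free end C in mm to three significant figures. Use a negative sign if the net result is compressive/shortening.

-0.578 mm

Internal axial forces (sectioning from the free end, tension +): N_BC = -38.1 kN, N_AB = -18.8 kN.
A_AB = 2367 mm².
A_BC = 1115 mm².
δ_AB = -18800·740/(2367·107000) = -0.05493 mm
δ_BC = -38100·686/(1115·44800) = -0.5233 mm
δ = Σδ_i = -0.5782 mm.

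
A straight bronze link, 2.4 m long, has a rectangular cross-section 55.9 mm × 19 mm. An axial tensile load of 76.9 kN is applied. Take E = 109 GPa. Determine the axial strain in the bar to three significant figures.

A = 1062 mm².
σ = N/A = 72.4 MPa; ε = σ/E = 72.4/109000 = 6.643e-04.

6.64e-04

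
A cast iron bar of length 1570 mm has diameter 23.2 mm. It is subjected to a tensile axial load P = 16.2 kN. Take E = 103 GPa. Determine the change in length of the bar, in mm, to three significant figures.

A = 422.7 mm².
δ_mech = NL/(AE) = 16200·1570/(422.7·103000) = 0.5841 mm.

0.584 mm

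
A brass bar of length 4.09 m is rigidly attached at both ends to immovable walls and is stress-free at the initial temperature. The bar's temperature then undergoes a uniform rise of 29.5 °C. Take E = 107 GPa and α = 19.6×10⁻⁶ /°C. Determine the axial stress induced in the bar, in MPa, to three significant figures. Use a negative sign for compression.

Free thermal expansion αLΔT = 19.6e-6 · 4090 · 29.5 = 2.365 mm.
The walls impose strain ε = −(2.365)/4090 = -5.7820e-04; σ = Eε = 107000 · -5.7820e-04 = -61.87 MPa.

-61.9 MPa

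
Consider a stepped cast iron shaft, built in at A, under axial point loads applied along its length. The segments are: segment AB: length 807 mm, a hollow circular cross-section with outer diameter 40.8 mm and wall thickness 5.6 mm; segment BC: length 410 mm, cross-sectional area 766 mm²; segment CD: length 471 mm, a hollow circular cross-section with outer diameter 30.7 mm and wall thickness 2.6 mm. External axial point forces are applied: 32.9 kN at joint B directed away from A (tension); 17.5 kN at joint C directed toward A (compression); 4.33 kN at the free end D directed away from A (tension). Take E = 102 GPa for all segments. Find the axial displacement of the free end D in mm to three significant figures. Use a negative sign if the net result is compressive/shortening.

0.270 mm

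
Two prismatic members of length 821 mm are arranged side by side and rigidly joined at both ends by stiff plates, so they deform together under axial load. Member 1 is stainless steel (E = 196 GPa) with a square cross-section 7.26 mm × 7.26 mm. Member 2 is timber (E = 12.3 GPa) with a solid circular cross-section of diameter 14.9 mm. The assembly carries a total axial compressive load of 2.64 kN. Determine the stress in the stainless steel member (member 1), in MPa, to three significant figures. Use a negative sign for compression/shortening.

A_1 = 52.71 mm².
A_2 = 174.4 mm².
Equal strain + equilibrium ⇒ each member carries load in proportion to AE: A₁E₁ = 10330000 N, A₂E₂ = 2145000 N, ΣAE = 12480000 N.
σ₁ = P·E₁/ΣAE = -2640·196000/12480000 = -41.48 MPa.

-41.5 MPa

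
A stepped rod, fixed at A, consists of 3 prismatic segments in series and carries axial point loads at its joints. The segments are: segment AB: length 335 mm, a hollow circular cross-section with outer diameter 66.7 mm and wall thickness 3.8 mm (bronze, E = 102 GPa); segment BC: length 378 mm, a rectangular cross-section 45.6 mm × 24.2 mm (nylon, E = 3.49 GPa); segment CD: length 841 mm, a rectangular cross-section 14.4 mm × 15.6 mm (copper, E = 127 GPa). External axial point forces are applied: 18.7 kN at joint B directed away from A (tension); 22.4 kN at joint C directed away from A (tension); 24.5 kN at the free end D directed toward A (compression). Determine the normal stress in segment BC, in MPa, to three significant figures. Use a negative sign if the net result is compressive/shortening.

Internal axial forces (sectioning from the free end, tension +): N_CD = -24.5 kN, N_BC = -2.1 kN, N_AB = 16.6 kN.
A_BC = 1104 mm².
σ_BC = N_BC/A_BC = -2100/1104 = -1.903 MPa.

-1.90 MPa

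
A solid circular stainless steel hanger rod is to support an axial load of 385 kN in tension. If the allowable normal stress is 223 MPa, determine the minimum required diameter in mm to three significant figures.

46.9 mm

Required area A ≥ P/σ_allow = 385000/223 = 1726 mm².
For a solid circular section, d ≥ √(4A/π) = 46.88 mm.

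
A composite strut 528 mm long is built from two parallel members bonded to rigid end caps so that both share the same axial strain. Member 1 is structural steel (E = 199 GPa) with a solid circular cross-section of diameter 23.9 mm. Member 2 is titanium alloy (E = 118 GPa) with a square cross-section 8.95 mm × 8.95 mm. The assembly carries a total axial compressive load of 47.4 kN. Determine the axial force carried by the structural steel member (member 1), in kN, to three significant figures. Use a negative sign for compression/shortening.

A_1 = 448.6 mm².
A_2 = 80.1 mm².
Equal strain + equilibrium ⇒ each member carries load in proportion to AE: A₁E₁ = 89280000 N, A₂E₂ = 9452000 N, ΣAE = 98730000 N.
F₁ = P·A₁E₁/ΣAE = -47400·89280000/98730000 = -42860 N.

-42.9 kN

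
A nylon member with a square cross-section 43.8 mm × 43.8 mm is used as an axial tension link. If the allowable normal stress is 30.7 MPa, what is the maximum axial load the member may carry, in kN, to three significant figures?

58.9 kN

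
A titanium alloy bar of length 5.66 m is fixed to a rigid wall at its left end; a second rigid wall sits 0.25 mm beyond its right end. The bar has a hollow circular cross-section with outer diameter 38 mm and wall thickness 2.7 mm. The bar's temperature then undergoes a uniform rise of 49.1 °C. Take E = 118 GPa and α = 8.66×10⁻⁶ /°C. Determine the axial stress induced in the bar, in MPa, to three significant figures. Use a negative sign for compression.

-45.0 MPa

Free thermal expansion αLΔT = 8.66e-6 · 5660 · 49.1 = 2.407 mm.
The walls engage after the gap closes; constrained expansion = 2.407 − 0.25 = 2.157 mm.
The walls impose strain ε = −(2.157)/5660 = -3.8104e-04; σ = Eε = 118000 · -3.8104e-04 = -44.96 MPa.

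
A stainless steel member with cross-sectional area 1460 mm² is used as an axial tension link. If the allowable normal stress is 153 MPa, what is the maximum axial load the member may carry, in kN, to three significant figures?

223 kN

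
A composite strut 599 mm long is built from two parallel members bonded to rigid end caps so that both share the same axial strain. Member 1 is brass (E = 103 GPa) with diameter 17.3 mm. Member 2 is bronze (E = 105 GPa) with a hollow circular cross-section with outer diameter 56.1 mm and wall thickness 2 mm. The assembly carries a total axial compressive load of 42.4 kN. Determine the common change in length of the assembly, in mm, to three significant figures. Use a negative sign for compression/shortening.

-0.424 mm

A_1 = 235.1 mm².
A_2 = 339.9 mm².
Equal strain + equilibrium ⇒ each member carries load in proportion to AE: A₁E₁ = 24210000 N, A₂E₂ = 35690000 N, ΣAE = 59900000 N.
δ = PL/ΣAE = -42400·599/59900000 = -0.424 mm.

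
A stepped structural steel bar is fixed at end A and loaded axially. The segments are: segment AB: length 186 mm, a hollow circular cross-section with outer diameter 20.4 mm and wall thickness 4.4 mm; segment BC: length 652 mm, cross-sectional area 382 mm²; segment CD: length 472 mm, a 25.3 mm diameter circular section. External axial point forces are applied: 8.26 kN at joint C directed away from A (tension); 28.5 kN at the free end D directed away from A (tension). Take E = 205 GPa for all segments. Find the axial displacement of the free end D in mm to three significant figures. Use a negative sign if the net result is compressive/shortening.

Internal axial forces (sectioning from the free end, tension +): N_CD = 28.5 kN, N_BC = 36.76 kN, N_AB = 36.76 kN.
A_AB = 221.2 mm².
A_CD = 502.7 mm².
δ_AB = 36760·186/(221.2·205000) = 0.1508 mm
δ_BC = 36760·652/(382·205000) = 0.3061 mm
δ_CD = 28500·472/(502.7·205000) = 0.1305 mm
δ = Σδ_i = 0.5874 mm.

0.587 mm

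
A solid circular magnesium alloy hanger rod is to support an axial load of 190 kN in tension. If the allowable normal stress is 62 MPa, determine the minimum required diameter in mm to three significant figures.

62.5 mm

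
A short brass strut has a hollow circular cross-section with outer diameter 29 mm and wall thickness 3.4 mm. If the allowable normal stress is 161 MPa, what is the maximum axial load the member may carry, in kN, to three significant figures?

44.0 kN

A = 273.4 mm².
P_max = σ_allow · A = 161 · 273.4 = 44020 N = 44.02 kN.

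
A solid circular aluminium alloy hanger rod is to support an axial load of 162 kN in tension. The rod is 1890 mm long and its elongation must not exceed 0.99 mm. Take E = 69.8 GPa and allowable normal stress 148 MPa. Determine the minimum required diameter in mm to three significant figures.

75.1 mm

Required area A ≥ P/σ_allow = 162000/148 = 1095 mm².
For a solid circular section, d ≥ √(4A/π) = 37.33 mm.
Elongation limit: A ≥ PL/(Eδ_allow) = 162000·1890/(69800·0.99) = 4431 mm² ⇒ d ≥ 75.11 mm.
The elongation limit governs.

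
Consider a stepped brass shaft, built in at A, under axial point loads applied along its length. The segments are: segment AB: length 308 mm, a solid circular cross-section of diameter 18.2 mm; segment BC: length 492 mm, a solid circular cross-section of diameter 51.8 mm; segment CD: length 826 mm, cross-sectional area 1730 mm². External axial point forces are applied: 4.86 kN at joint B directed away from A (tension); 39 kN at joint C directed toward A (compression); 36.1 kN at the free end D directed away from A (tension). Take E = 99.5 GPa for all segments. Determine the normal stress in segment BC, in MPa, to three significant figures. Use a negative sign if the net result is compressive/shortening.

Internal axial forces (sectioning from the free end, tension +): N_CD = 36.1 kN, N_BC = -2.9 kN, N_AB = 1.96 kN.
A_BC = 2107 mm².
σ_BC = N_BC/A_BC = -2900/2107 = -1.376 MPa.

-1.38 MPa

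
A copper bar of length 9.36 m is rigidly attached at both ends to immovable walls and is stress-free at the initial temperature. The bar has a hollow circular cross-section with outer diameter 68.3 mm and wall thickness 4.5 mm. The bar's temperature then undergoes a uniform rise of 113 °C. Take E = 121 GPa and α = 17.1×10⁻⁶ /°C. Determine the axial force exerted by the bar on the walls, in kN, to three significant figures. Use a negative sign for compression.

-211 kN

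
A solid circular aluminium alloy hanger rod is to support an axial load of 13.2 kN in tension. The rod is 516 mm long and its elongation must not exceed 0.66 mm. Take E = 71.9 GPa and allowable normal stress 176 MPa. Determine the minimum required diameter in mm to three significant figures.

13.5 mm

Required area A ≥ P/σ_allow = 13200/176 = 75 mm².
For a solid circular section, d ≥ √(4A/π) = 9.772 mm.
Elongation limit: A ≥ PL/(Eδ_allow) = 13200·516/(71900·0.66) = 143.5 mm² ⇒ d ≥ 13.52 mm.
The elongation limit governs.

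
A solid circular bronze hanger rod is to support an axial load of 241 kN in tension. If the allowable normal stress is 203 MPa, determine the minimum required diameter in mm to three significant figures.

Required area A ≥ P/σ_allow = 241000/203 = 1187 mm².
For a solid circular section, d ≥ √(4A/π) = 38.88 mm.

38.9 mm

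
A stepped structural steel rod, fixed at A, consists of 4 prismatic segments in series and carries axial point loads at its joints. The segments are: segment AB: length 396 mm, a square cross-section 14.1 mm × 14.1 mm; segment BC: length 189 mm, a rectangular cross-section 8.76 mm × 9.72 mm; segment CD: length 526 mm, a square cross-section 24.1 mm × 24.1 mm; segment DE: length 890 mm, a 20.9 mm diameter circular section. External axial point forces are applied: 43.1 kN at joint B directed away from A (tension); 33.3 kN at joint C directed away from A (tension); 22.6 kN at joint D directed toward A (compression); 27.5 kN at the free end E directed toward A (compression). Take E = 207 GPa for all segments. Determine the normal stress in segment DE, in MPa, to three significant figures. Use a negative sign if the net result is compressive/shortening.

Internal axial forces (sectioning from the free end, tension +): N_DE = -27.5 kN, N_CD = -50.1 kN, N_BC = -16.8 kN, N_AB = 26.3 kN.
A_DE = 343.1 mm².
σ_DE = N_DE/A_DE = -27500/343.1 = -80.16 MPa.

-80.2 MPa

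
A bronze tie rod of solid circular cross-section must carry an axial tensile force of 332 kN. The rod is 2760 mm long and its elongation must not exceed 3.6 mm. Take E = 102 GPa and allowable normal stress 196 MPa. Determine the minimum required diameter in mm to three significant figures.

Required area A ≥ P/σ_allow = 332000/196 = 1694 mm².
For a solid circular section, d ≥ √(4A/π) = 46.44 mm.
Elongation limit: A ≥ PL/(Eδ_allow) = 332000·2760/(102000·3.6) = 2495 mm² ⇒ d ≥ 56.37 mm.
The elongation limit governs.

56.4 mm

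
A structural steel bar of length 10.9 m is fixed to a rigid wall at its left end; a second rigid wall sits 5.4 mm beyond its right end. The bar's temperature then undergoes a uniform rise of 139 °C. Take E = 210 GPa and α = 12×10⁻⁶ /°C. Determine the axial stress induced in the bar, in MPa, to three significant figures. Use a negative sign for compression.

-246 MPa

Free thermal expansion αLΔT = 12e-6 · 10900 · 139 = 18.18 mm.
The walls engage after the gap closes; constrained expansion = 18.18 − 5.4 = 12.78 mm.
The walls impose strain ε = −(12.78)/10900 = -1.1726e-03; σ = Eε = 210000 · -1.1726e-03 = -246.2 MPa.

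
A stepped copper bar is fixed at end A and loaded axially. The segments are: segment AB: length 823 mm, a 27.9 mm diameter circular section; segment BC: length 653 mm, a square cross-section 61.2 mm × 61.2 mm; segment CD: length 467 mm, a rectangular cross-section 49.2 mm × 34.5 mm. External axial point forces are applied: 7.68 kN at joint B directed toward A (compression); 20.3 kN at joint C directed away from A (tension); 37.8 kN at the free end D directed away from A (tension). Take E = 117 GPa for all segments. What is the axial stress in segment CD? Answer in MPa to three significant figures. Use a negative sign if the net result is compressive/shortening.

22.3 MPa

Internal axial forces (sectioning from the free end, tension +): N_CD = 37.8 kN, N_BC = 58.1 kN, N_AB = 50.42 kN.
A_CD = 1697 mm².
σ_CD = N_CD/A_CD = 37800/1697 = 22.27 MPa.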